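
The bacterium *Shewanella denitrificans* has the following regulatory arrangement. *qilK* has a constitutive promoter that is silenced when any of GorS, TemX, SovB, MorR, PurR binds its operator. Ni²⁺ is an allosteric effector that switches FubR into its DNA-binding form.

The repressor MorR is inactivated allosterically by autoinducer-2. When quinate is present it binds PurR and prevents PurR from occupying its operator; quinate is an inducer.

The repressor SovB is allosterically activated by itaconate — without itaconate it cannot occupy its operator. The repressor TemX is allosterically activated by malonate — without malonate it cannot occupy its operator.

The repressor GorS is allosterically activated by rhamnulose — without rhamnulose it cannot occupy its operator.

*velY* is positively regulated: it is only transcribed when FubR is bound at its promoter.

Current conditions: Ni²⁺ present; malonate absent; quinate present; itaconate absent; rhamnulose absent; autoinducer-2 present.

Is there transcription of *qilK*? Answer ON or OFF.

ON

Rhamnulose is absent, so GorS is inactive.
Malonate is absent, so TemX is inactive.
Itaconate is absent, so SovB is inactive.
Autoinducer-2 is present, so MorR is inactive.
Quinate is present, so PurR is inactive.
With no repressor bound, *qilK* is transcribed.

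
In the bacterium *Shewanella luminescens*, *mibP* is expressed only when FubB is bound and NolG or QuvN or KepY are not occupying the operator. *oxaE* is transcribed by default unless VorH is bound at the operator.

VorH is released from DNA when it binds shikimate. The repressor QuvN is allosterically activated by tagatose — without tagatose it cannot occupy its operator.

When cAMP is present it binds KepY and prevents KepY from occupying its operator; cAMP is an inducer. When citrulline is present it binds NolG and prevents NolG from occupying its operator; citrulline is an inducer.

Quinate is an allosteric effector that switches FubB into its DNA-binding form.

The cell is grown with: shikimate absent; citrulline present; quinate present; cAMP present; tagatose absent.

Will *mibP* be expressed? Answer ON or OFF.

Citrulline is present, so NolG is inactive.
Tagatose is absent, so QuvN is inactive.
Quinate is present, so FubB is active.
cAMP is present, so KepY is inactive.
No repressor is bound and FubB is active, so *mibP* is transcribed.

ON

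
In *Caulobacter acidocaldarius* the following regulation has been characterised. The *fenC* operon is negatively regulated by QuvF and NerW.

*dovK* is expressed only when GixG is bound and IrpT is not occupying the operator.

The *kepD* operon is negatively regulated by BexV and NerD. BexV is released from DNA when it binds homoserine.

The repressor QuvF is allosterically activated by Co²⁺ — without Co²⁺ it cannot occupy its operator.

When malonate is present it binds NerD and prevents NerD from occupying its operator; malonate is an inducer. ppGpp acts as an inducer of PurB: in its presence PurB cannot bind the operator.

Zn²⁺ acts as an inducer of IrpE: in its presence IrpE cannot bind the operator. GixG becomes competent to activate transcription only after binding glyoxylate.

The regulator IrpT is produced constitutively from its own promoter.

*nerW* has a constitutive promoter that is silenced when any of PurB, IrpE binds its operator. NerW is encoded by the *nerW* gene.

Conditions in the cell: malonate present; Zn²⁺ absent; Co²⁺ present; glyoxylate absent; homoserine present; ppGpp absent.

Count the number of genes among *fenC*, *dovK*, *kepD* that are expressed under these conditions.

Co²⁺ is present, so QuvF is active.
ppGpp is absent, so PurB is active.
Zn²⁺ is absent, so IrpE is active.
With repressor PurB bound, *nerW* is not transcribed.
So NerW is not produced.
With repressor QuvF bound, *fenC* is not transcribed.
→ *fenC* is OFF.
Glyoxylate is absent, so GixG is inactive.
IrpT is produced constitutively and is active.
With repressor IrpT bound, *dovK* is not transcribed.
→ *dovK* is OFF.
Homoserine is present, so BexV is inactive.
Malonate is present, so NerD is inactive.
With no repressor bound, *kepD* is transcribed.
→ *kepD* is ON.
1 of the 3 genes is transcribed.

1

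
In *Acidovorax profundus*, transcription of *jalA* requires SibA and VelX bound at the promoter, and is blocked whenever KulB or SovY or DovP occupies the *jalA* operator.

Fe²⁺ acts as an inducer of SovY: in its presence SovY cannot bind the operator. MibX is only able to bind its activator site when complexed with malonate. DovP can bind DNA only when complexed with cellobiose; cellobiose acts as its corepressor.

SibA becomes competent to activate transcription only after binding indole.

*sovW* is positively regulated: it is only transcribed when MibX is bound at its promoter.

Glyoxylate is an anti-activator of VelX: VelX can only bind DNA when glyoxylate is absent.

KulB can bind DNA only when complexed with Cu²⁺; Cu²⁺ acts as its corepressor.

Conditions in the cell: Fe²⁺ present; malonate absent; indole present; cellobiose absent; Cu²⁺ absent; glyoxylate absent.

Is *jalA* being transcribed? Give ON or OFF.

ON

Indole is present, so SibA is active.
Glyoxylate is absent, so VelX is active.
Cu²⁺ is absent, so KulB is inactive.
Fe²⁺ is present, so SovY is inactive.
Cellobiose is absent, so DovP is inactive.
No repressor is bound and SibA and VelX are active, so *jalA* is transcribed.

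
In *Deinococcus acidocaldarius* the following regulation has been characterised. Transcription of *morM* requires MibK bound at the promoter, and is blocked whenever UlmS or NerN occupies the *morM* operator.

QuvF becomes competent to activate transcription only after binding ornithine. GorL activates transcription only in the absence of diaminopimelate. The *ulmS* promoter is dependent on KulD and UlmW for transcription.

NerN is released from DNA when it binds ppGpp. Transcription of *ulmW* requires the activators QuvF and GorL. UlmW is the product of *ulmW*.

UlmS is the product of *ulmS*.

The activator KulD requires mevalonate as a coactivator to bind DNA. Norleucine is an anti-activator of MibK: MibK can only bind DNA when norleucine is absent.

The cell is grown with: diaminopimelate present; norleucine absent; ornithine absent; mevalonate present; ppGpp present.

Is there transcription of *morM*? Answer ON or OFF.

Mevalonate is present, so KulD is active.
Ornithine is absent, so QuvF is inactive.
Diaminopimelate is present, so GorL is inactive.
Required activator QuvF is absent, so *ulmW* is not transcribed.
So UlmW is not produced.
Required activator UlmW is absent, so *ulmS* is not transcribed.
So UlmS is not produced.
Norleucine is absent, so MibK is active.
ppGpp is present, so NerN is inactive.
No repressor is bound and MibK is active, so *morM* is transcribed.

ON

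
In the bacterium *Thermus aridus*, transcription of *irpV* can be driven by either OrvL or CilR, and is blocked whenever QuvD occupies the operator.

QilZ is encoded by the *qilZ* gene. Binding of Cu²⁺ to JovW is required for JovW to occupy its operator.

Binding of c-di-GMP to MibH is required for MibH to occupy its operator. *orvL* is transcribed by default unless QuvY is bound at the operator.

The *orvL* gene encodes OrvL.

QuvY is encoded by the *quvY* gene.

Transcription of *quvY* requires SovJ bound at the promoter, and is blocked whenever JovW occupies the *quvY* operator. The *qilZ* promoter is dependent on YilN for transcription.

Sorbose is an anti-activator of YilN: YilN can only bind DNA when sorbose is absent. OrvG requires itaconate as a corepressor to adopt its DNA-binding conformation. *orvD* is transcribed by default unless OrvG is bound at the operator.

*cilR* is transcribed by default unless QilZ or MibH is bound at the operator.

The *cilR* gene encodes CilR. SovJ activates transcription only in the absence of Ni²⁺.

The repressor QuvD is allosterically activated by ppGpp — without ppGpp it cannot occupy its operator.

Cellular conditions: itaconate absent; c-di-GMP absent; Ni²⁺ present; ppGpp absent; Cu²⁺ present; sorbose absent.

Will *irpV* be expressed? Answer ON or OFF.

ON

ppGpp is absent, so QuvD is inactive.
Ni²⁺ is present, so SovJ is inactive.
Cu²⁺ is present, so JovW is active.
With repressor JovW bound, *quvY* is not transcribed.
So QuvY is not produced.
With no repressor bound, *orvL* is transcribed.
So OrvL is produced and active.
Sorbose is absent, so YilN is active.
No repressor is bound and YilN is active, so *qilZ* is transcribed.
So QilZ is produced and active.
c-di-GMP is absent, so MibH is inactive.
With repressor QilZ bound, *cilR* is not transcribed.
So CilR is not produced.
Activator OrvL is present, so *irpV* is transcribed.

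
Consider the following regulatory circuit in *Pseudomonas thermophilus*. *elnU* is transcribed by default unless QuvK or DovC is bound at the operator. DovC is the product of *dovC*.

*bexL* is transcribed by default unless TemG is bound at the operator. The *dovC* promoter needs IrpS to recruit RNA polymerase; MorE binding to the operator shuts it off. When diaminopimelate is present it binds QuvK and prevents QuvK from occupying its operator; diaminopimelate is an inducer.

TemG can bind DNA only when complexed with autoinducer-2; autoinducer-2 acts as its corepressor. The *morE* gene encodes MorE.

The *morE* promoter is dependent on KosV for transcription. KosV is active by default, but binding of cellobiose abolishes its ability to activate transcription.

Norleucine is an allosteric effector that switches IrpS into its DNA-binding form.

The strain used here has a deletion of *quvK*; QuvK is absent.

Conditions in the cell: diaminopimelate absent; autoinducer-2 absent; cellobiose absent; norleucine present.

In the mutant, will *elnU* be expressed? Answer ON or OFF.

ON

QuvK is non-functional in this strain, so it has no effect.
Cellobiose is absent, so KosV is active.
No repressor is bound and KosV is active, so *morE* is transcribed.
So MorE is produced and active.
Norleucine is present, so IrpS is active.
With repressor MorE bound, *dovC* is not transcribed.
So DovC is not produced.
With no repressor bound, *elnU* is transcribed.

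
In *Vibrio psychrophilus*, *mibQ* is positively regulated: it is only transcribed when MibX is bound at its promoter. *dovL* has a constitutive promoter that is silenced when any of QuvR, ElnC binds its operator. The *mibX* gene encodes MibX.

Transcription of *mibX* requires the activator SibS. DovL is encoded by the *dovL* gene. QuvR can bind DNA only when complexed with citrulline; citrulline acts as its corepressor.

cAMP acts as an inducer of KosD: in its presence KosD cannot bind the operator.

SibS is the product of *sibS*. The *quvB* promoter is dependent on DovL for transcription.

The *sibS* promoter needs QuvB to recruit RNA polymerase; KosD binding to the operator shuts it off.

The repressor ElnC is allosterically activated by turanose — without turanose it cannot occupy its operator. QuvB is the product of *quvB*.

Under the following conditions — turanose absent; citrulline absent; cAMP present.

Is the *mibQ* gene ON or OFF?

Citrulline is absent, so QuvR is inactive.
Turanose is absent, so ElnC is inactive.
With no repressor bound, *dovL* is transcribed.
So DovL is produced and active.
No repressor is bound and DovL is active, so *quvB* is transcribed.
So QuvB is produced and active.
cAMP is present, so KosD is inactive.
No repressor is bound and QuvB is active, so *sibS* is transcribed.
So SibS is produced and active.
No repressor is bound and SibS is active, so *mibX* is transcribed.
So MibX is produced and active.
No repressor is bound and MibX is active, so *mibQ* is transcribed.

ON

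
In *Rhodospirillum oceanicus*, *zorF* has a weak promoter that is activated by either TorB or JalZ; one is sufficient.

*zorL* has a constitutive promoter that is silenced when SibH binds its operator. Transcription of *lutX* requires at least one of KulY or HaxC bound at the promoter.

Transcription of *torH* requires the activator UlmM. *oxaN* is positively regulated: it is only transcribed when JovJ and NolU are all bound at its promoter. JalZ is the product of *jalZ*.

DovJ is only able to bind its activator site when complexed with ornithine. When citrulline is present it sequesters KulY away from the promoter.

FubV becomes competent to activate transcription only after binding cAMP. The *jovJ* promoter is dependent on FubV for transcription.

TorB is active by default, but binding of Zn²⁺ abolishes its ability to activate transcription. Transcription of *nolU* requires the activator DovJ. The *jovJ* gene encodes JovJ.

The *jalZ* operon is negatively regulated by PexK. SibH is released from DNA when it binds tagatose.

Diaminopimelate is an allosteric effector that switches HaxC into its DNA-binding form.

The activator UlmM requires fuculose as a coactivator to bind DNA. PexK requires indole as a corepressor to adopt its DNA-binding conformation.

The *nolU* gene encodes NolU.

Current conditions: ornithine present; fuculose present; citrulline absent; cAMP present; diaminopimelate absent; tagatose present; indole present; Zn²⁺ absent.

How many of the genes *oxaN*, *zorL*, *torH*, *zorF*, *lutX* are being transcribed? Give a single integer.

5

cAMP is present, so FubV is active.
No repressor is bound and FubV is active, so *jovJ* is transcribed.
So JovJ is produced and active.
Ornithine is present, so DovJ is active.
No repressor is bound and DovJ is active, so *nolU* is transcribed.
So NolU is produced and active.
No repressor is bound and JovJ and NolU are active, so *oxaN* is transcribed.
→ *oxaN* is ON.
Tagatose is present, so SibH is inactive.
With no repressor bound, *zorL* is transcribed.
→ *zorL* is ON.
Fuculose is present, so UlmM is active.
No repressor is bound and UlmM is active, so *torH* is transcribed.
→ *torH* is ON.
Zn²⁺ is absent, so TorB is active.
Indole is present, so PexK is active.
With repressor PexK bound, *jalZ* is not transcribed.
So JalZ is not produced.
Activator TorB is present, so *zorF* is transcribed.
→ *zorF* is ON.
Citrulline is absent, so KulY is active.
Diaminopimelate is absent, so HaxC is inactive.
Activator KulY is present, so *lutX* is transcribed.
→ *lutX* is ON.
5 of the 5 genes are transcribed.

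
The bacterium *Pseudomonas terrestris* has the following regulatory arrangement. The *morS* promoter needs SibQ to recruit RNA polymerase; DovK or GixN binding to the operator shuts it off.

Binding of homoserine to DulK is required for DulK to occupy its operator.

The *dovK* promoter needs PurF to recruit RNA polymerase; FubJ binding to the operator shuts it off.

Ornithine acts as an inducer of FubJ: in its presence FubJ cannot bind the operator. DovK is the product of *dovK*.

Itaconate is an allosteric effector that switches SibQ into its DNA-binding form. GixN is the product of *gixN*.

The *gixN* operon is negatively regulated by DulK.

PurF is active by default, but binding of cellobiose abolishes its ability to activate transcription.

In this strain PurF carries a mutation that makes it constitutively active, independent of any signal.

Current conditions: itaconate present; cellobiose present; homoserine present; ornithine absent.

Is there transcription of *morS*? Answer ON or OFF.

Itaconate is present, so SibQ is active.
Ornithine is absent, so FubJ is active.
PurF is constitutively active in this strain.
With repressor FubJ bound, *dovK* is not transcribed.
So DovK is not produced.
Homoserine is present, so DulK is active.
With repressor DulK bound, *gixN* is not transcribed.
So GixN is not produced.
No repressor is bound and SibQ is active, so *morS* is transcribed.

ON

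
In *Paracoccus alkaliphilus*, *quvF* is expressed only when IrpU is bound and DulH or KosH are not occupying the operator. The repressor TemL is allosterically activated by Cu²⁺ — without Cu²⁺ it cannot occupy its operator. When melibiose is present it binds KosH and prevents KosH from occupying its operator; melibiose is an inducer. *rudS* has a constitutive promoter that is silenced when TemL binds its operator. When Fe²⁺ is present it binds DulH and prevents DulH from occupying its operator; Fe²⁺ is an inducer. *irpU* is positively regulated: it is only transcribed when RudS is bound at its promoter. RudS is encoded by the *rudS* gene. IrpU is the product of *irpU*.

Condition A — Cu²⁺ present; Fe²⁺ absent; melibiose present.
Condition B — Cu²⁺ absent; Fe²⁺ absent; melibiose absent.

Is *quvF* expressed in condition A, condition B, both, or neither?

neither

Condition A:
Cu²⁺ is present, so TemL is active.
With repressor TemL bound, *rudS* is not transcribed.
So RudS is not produced.
Required activator RudS is absent, so *irpU* is not transcribed.
So IrpU is not produced.
Fe²⁺ is absent, so DulH is active.
Melibiose is present, so KosH is inactive.
With repressor DulH bound, *quvF* is not transcribed.
→ *quvF* is OFF in A.
Condition B:
Cu²⁺ is absent, so TemL is inactive.
With no repressor bound, *rudS* is transcribed.
So RudS is produced and active.
No repressor is bound and RudS is active, so *irpU* is transcribed.
So IrpU is produced and active.
Fe²⁺ is absent, so DulH is active.
Melibiose is absent, so KosH is active.
With repressor DulH bound, *quvF* is not transcribed.
→ *quvF* is OFF in B.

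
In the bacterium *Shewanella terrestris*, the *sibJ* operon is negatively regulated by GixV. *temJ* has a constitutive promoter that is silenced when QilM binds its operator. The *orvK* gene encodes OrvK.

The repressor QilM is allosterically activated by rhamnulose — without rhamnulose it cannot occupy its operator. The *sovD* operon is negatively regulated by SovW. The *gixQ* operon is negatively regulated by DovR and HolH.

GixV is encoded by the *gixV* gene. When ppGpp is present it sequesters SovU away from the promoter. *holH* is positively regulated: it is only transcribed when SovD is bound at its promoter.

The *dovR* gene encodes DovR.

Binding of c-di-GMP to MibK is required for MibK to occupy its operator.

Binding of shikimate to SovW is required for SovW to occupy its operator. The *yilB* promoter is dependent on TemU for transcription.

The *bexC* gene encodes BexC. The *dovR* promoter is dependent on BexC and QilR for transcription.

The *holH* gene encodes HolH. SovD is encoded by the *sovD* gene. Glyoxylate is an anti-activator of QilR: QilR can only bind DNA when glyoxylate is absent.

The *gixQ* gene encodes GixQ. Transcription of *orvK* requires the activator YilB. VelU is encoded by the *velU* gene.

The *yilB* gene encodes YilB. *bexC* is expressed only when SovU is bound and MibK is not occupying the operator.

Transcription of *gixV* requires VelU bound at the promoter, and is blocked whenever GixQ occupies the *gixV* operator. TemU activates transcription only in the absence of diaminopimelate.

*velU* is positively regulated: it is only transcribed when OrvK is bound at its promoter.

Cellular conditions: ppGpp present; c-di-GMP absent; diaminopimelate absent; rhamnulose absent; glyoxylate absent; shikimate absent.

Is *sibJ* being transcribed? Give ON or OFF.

OFF

Diaminopimelate is absent, so TemU is active.
No repressor is bound and TemU is active, so *yilB* is transcribed.
So YilB is produced and active.
No repressor is bound and YilB is active, so *orvK* is transcribed.
So OrvK is produced and active.
No repressor is bound and OrvK is active, so *velU* is transcribed.
So VelU is produced and active.
c-di-GMP is absent, so MibK is inactive.
ppGpp is present, so SovU is inactive.
Required activator SovU is absent, so *bexC* is not transcribed.
So BexC is not produced.
Glyoxylate is absent, so QilR is active.
Required activator BexC is absent, so *dovR* is not transcribed.
So DovR is not produced.
Shikimate is absent, so SovW is inactive.
With no repressor bound, *sovD* is transcribed.
So SovD is produced and active.
No repressor is bound and SovD is active, so *holH* is transcribed.
So HolH is produced and active.
With repressor HolH bound, *gixQ* is not transcribed.
So GixQ is not produced.
No repressor is bound and VelU is active, so *gixV* is transcribed.
So GixV is produced and active.
With repressor GixV bound, *sibJ* is not transcribed.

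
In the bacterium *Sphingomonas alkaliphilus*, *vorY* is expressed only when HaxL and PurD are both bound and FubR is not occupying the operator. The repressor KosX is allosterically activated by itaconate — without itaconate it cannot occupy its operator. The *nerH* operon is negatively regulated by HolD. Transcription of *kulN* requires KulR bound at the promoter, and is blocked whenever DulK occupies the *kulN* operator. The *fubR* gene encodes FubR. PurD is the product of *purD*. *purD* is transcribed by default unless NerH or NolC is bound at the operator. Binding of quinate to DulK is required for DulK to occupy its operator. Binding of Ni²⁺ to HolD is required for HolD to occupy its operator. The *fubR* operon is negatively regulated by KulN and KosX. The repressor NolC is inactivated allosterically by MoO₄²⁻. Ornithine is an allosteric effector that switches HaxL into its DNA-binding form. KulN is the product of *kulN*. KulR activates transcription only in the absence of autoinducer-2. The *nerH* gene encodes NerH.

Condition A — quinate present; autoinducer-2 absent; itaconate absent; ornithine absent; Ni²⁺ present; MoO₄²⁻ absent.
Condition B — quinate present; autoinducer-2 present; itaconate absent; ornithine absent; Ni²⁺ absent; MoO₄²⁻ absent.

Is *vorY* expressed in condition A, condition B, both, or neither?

neither

Condition A:
Quinate is present, so DulK is active.
Autoinducer-2 is absent, so KulR is active.
With repressor DulK bound, *kulN* is not transcribed.
So KulN is not produced.
Itaconate is absent, so KosX is inactive.
With no repressor bound, *fubR* is transcribed.
So FubR is produced and active.
Ornithine is absent, so HaxL is inactive.
Ni²⁺ is present, so HolD is active.
With repressor HolD bound, *nerH* is not transcribed.
So NerH is not produced.
MoO₄²⁻ is absent, so NolC is active.
With repressor NolC bound, *purD* is not transcribed.
So PurD is not produced.
With repressor FubR bound, *vorY* is not transcribed.
→ *vorY* is OFF in A.
Condition B:
Quinate is present, so DulK is active.
Autoinducer-2 is present, so KulR is inactive.
With repressor DulK bound, *kulN* is not transcribed.
So KulN is not produced.
Itaconate is absent, so KosX is inactive.
With no repressor bound, *fubR* is transcribed.
So FubR is produced and active.
Ornithine is absent, so HaxL is inactive.
Ni²⁺ is absent, so HolD is inactive.
With no repressor bound, *nerH* is transcribed.
So NerH is produced and active.
MoO₄²⁻ is absent, so NolC is active.
With repressor NerH bound, *purD* is not transcribed.
So PurD is not produced.
With repressor FubR bound, *vorY* is not transcribed.
→ *vorY* is OFF in B.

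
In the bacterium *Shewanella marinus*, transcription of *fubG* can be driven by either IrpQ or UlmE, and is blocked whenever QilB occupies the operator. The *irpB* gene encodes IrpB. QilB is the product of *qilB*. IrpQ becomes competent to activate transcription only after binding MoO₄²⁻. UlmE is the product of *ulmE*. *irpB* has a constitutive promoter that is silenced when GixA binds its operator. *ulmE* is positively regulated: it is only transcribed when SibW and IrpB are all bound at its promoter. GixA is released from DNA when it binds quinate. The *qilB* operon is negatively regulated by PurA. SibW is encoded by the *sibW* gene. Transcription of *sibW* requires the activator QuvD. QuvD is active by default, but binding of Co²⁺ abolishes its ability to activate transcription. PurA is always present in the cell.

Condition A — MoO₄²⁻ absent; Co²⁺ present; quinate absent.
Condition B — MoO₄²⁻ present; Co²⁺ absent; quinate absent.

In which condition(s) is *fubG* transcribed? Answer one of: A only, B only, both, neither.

B only

Condition A:
MoO₄²⁻ is absent, so IrpQ is inactive.
PurA is produced constitutively and is active.
With repressor PurA bound, *qilB* is not transcribed.
So QilB is not produced.
Co²⁺ is present, so QuvD is inactive.
Required activator QuvD is absent, so *sibW* is not transcribed.
So SibW is not produced.
Quinate is absent, so GixA is active.
With repressor GixA bound, *irpB* is not transcribed.
So IrpB is not produced.
Required activator SibW is absent, so *ulmE* is not transcribed.
So UlmE is not produced.
No activator is available at the *fubG* promoter, so *fubG* is not transcribed.
→ *fubG* is OFF in A.
Condition B:
MoO₄²⁻ is present, so IrpQ is active.
PurA is produced constitutively and is active.
With repressor PurA bound, *qilB* is not transcribed.
So QilB is not produced.
Co²⁺ is absent, so QuvD is active.
No repressor is bound and QuvD is active, so *sibW* is transcribed.
So SibW is produced and active.
Quinate is absent, so GixA is active.
With repressor GixA bound, *irpB* is not transcribed.
So IrpB is not produced.
Required activator IrpB is absent, so *ulmE* is not transcribed.
So UlmE is not produced.
Activator IrpQ is present, so *fubG* is transcribed.
→ *fubG* is ON in B.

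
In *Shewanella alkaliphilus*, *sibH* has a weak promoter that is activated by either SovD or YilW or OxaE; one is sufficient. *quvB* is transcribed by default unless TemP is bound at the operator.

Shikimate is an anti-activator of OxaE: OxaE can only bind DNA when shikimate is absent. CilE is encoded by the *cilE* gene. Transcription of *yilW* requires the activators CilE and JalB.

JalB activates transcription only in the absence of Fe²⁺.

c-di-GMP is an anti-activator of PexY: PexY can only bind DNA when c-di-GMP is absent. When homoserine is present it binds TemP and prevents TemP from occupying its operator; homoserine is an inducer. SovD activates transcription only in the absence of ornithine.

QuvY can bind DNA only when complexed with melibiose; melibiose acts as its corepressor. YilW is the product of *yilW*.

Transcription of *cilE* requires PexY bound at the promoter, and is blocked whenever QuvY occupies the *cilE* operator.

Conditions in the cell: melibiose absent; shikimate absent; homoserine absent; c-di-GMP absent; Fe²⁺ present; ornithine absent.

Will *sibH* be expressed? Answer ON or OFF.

Ornithine is absent, so SovD is active.
Melibiose is absent, so QuvY is inactive.
c-di-GMP is absent, so PexY is active.
No repressor is bound and PexY is active, so *cilE* is transcribed.
So CilE is produced and active.
Fe²⁺ is present, so JalB is inactive.
Required activator JalB is absent, so *yilW* is not transcribed.
So YilW is not produced.
Shikimate is absent, so OxaE is active.
Activator SovD is present, so *sibH* is transcribed.

ON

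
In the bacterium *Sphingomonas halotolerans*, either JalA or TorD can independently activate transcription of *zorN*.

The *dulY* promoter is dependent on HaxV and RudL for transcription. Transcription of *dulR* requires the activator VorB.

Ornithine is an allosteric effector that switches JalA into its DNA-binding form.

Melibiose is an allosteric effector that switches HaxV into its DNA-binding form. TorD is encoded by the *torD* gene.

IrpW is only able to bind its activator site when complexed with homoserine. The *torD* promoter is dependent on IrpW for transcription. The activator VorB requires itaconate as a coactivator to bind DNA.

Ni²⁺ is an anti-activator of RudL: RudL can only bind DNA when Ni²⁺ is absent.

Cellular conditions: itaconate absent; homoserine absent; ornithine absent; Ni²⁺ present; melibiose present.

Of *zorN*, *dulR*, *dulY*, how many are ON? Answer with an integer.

Ornithine is absent, so JalA is inactive.
Homoserine is absent, so IrpW is inactive.
Required activator IrpW is absent, so *torD* is not transcribed.
So TorD is not produced.
No activator is available at the *zorN* promoter, so *zorN* is not transcribed.
→ *zorN* is OFF.
Itaconate is absent, so VorB is inactive.
Required activator VorB is absent, so *dulR* is not transcribed.
→ *dulR* is OFF.
Melibiose is present, so HaxV is active.
Ni²⁺ is present, so RudL is inactive.
Required activator RudL is absent, so *dulY* is not transcribed.
→ *dulY* is OFF.
0 of the 3 genes are transcribed.

0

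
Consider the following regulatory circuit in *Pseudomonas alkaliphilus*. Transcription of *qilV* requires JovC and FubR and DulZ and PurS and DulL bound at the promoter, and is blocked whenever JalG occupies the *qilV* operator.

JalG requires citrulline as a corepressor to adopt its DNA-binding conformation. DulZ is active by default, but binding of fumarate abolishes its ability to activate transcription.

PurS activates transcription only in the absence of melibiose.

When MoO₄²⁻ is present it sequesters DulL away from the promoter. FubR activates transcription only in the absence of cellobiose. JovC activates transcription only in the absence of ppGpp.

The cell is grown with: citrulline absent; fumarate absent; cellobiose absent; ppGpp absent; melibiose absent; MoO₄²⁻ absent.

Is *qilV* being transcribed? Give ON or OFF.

ON

ppGpp is absent, so JovC is active.
Cellobiose is absent, so FubR is active.
Citrulline is absent, so JalG is inactive.
Fumarate is absent, so DulZ is active.
Melibiose is absent, so PurS is active.
MoO₄²⁻ is absent, so DulL is active.
No repressor is bound and JovC and FubR and DulZ and PurS and DulL are active, so *qilV* is transcribed.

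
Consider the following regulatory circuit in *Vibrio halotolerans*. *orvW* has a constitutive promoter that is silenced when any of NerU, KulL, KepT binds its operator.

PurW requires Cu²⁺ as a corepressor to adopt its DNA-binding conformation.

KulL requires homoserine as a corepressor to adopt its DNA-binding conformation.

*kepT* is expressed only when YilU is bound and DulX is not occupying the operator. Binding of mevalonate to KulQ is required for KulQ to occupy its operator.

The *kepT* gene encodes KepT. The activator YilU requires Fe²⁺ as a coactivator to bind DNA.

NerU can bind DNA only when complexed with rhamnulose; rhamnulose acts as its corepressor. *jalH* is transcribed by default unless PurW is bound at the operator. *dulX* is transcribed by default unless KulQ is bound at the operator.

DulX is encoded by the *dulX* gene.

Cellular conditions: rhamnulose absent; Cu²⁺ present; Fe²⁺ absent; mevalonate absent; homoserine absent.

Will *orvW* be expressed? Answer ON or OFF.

ON

Rhamnulose is absent, so NerU is inactive.
Homoserine is absent, so KulL is inactive.
Fe²⁺ is absent, so YilU is inactive.
Mevalonate is absent, so KulQ is inactive.
With no repressor bound, *dulX* is transcribed.
So DulX is produced and active.
With repressor DulX bound, *kepT* is not transcribed.
So KepT is not produced.
With no repressor bound, *orvW* is transcribed.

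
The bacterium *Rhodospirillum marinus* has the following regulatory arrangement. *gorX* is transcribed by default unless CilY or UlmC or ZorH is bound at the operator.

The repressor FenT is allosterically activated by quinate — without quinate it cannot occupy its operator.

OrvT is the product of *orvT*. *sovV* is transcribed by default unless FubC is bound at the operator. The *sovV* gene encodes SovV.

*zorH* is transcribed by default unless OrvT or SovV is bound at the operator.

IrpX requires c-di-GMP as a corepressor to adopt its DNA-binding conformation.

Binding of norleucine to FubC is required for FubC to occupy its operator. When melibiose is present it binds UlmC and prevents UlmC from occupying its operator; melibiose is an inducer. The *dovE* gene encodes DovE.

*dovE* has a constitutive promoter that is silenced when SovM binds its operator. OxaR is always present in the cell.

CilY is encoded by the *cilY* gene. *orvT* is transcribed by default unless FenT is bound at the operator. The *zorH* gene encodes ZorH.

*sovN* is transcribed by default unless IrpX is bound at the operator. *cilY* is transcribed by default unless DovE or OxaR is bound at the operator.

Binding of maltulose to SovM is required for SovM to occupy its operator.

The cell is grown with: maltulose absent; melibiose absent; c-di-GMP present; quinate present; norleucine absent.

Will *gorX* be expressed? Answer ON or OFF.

OFF

Maltulose is absent, so SovM is inactive.
With no repressor bound, *dovE* is transcribed.
So DovE is produced and active.
OxaR is produced constitutively and is active.
With repressor DovE bound, *cilY* is not transcribed.
So CilY is not produced.
Melibiose is absent, so UlmC is active.
Quinate is present, so FenT is active.
With repressor FenT bound, *orvT* is not transcribed.
So OrvT is not produced.
Norleucine is absent, so FubC is inactive.
With no repressor bound, *sovV* is transcribed.
So SovV is produced and active.
With repressor SovV bound, *zorH* is not transcribed.
So ZorH is not produced.
With repressor UlmC bound, *gorX* is not transcribed.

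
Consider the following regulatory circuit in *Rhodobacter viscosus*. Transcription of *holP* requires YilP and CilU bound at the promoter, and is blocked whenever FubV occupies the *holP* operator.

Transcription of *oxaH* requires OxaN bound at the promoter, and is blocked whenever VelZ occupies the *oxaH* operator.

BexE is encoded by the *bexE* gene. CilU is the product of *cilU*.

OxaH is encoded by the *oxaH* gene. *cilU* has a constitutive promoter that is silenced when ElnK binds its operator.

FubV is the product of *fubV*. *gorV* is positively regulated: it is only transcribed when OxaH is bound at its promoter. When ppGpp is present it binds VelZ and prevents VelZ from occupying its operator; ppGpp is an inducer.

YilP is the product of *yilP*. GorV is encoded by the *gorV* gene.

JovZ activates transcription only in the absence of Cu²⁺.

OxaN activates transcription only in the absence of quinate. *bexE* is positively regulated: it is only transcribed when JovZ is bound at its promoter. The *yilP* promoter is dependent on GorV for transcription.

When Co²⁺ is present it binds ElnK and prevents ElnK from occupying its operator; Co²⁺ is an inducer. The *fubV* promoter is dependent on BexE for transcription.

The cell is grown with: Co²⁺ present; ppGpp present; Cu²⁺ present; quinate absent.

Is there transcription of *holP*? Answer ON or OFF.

ON

ppGpp is present, so VelZ is inactive.
Quinate is absent, so OxaN is active.
No repressor is bound and OxaN is active, so *oxaH* is transcribed.
So OxaH is produced and active.
No repressor is bound and OxaH is active, so *gorV* is transcribed.
So GorV is produced and active.
No repressor is bound and GorV is active, so *yilP* is transcribed.
So YilP is produced and active.
Cu²⁺ is present, so JovZ is inactive.
Required activator JovZ is absent, so *bexE* is not transcribed.
So BexE is not produced.
Required activator BexE is absent, so *fubV* is not transcribed.
So FubV is not produced.
Co²⁺ is present, so ElnK is inactive.
With no repressor bound, *cilU* is transcribed.
So CilU is produced and active.
No repressor is bound and YilP and CilU are active, so *holP* is transcribed.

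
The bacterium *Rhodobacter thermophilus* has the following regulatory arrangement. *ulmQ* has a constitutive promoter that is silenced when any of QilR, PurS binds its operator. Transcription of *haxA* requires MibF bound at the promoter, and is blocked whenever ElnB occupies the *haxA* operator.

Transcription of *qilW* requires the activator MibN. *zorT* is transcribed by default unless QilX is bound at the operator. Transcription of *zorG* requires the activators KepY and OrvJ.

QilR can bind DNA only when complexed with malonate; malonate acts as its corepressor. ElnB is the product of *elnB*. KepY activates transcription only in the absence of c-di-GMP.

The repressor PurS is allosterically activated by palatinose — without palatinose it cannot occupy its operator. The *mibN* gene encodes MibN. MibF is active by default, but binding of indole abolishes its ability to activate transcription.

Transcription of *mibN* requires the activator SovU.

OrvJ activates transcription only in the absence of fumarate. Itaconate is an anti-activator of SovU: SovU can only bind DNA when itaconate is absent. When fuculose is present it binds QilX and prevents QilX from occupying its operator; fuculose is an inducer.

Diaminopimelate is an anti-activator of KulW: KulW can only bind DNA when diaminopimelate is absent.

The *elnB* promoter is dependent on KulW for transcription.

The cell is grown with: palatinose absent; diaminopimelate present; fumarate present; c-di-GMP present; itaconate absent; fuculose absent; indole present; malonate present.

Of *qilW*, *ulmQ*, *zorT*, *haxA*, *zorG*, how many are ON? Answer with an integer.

1

Itaconate is absent, so SovU is active.
No repressor is bound and SovU is active, so *mibN* is transcribed.
So MibN is produced and active.
No repressor is bound and MibN is active, so *qilW* is transcribed.
→ *qilW* is ON.
Malonate is present, so QilR is active.
Palatinose is absent, so PurS is inactive.
With repressor QilR bound, *ulmQ* is not transcribed.
→ *ulmQ* is OFF.
Fuculose is absent, so QilX is active.
With repressor QilX bound, *zorT* is not transcribed.
→ *zorT* is OFF.
Indole is present, so MibF is inactive.
Diaminopimelate is present, so KulW is inactive.
Required activator KulW is absent, so *elnB* is not transcribed.
So ElnB is not produced.
Required activator MibF is absent, so *haxA* is not transcribed.
→ *haxA* is OFF.
c-di-GMP is present, so KepY is inactive.
Fumarate is present, so OrvJ is inactive.
Required activator KepY is absent, so *zorG* is not transcribed.
→ *zorG* is OFF.
1 of the 5 genes is transcribed.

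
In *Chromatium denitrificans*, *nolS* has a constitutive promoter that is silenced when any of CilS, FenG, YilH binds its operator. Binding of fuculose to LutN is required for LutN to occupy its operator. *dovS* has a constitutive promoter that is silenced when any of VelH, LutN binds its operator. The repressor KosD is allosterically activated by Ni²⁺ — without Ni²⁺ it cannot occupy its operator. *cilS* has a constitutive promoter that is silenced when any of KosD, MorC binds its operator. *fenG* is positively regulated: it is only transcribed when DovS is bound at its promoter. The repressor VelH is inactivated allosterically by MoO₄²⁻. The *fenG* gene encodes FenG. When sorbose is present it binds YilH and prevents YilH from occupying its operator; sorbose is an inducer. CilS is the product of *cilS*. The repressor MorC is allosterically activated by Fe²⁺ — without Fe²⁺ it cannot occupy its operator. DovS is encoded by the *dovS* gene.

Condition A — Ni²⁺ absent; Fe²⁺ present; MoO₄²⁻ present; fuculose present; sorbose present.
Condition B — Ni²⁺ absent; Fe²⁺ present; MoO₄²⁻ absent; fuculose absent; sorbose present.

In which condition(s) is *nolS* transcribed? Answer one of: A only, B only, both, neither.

both

Condition A:
Ni²⁺ is absent, so KosD is inactive.
Fe²⁺ is present, so MorC is active.
With repressor MorC bound, *cilS* is not transcribed.
So CilS is not produced.
MoO₄²⁻ is present, so VelH is inactive.
Fuculose is present, so LutN is active.
With repressor LutN bound, *dovS* is not transcribed.
So DovS is not produced.
Required activator DovS is absent, so *fenG* is not transcribed.
So FenG is not produced.
Sorbose is present, so YilH is inactive.
With no repressor bound, *nolS* is transcribed.
→ *nolS* is ON in A.
Condition B:
Ni²⁺ is absent, so KosD is inactive.
Fe²⁺ is present, so MorC is active.
With repressor MorC bound, *cilS* is not transcribed.
So CilS is not produced.
MoO₄²⁻ is absent, so VelH is active.
Fuculose is absent, so LutN is inactive.
With repressor VelH bound, *dovS* is not transcribed.
So DovS is not produced.
Required activator DovS is absent, so *fenG* is not transcribed.
So FenG is not produced.
Sorbose is present, so YilH is inactive.
With no repressor bound, *nolS* is transcribed.
→ *nolS* is ON in B.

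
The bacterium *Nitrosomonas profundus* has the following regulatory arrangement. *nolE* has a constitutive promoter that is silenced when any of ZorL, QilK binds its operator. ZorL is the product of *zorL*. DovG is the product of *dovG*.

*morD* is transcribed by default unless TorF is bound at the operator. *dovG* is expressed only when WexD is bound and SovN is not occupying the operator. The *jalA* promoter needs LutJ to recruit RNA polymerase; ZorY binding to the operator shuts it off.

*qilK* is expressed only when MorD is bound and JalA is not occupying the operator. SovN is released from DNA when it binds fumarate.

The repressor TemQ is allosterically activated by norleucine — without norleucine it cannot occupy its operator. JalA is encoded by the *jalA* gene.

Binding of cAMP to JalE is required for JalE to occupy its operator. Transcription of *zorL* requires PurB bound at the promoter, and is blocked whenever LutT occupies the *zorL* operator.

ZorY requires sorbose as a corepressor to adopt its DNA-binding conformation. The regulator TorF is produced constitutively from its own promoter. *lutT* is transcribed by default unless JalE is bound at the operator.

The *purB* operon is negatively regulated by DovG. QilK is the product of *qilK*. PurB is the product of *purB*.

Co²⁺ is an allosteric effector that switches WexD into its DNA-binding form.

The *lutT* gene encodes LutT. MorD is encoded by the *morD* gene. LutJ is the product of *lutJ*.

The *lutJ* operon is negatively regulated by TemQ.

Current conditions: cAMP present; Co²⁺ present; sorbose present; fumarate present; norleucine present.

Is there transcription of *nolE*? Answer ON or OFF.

cAMP is present, so JalE is active.
With repressor JalE bound, *lutT* is not transcribed.
So LutT is not produced.
Fumarate is present, so SovN is inactive.
Co²⁺ is present, so WexD is active.
No repressor is bound and WexD is active, so *dovG* is transcribed.
So DovG is produced and active.
With repressor DovG bound, *purB* is not transcribed.
So PurB is not produced.
Required activator PurB is absent, so *zorL* is not transcribed.
So ZorL is not produced.
Norleucine is present, so TemQ is active.
With repressor TemQ bound, *lutJ* is not transcribed.
So LutJ is not produced.
Sorbose is present, so ZorY is active.
With repressor ZorY bound, *jalA* is not transcribed.
So JalA is not produced.
TorF is produced constitutively and is active.
With repressor TorF bound, *morD* is not transcribed.
So MorD is not produced.
Required activator MorD is absent, so *qilK* is not transcribed.
So QilK is not produced.
With no repressor bound, *nolE* is transcribed.

ON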